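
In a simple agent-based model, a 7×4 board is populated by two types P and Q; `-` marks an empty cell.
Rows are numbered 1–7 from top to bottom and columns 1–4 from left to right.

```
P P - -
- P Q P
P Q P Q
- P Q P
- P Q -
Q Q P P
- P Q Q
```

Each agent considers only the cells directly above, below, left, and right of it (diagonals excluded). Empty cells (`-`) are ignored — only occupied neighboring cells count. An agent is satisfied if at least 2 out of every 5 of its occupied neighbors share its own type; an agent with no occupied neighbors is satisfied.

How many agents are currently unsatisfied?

Row 1: (1,1)P 1/1 satisfied · (1,2)P 2/2 satisfied
Row 2: (2,2)P 1/3 not · (2,3)Q 0/3 not · (2,4)P 0/2 not
Row 3: (3,1)P 0/1 not · (3,2)Q 0/4 not · (3,3)P 0/4 not · (3,4)Q 0/3 not
Row 4: (4,2)P 1/3 not · (4,3)Q 1/4 not · (4,4)P 0/2 not
Row 5: (5,2)P 1/3 not · (5,3)Q 1/3 not
Row 6: (6,1)Q 1/1 satisfied · (6,2)Q 1/4 not · (6,3)P 1/4 not · (6,4)P 1/2 satisfied
Row 7: (7,2)P 0/2 not · (7,3)Q 1/3 not · (7,4)Q 1/2 satisfied
Unsatisfied: (2,2), (2,3), (2,4), (3,1), (3,2), (3,3), (3,4), (4,2), (4,3), (4,4), (5,2), (5,3), (6,2), (6,3), (7,2), (7,3) — 16 in total.

16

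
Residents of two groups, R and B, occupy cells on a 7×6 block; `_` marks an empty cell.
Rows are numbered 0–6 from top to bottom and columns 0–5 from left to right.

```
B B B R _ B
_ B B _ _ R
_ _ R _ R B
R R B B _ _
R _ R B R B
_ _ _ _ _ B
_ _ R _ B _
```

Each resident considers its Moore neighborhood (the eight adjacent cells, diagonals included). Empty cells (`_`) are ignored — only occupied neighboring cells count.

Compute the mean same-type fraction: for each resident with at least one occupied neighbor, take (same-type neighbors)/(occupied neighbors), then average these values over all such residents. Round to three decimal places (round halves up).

0.521

(0,0)B 2/2
(0,1)B 4/4
(0,2)B 3/4
(0,3)R 0/2
(0,5)B 0/1
(1,1)B 4/5
(1,2)B 3/5
(1,5)R 1/3
(2,2)R 1/5
(2,4)R 1/3
(2,5)B 0/2
(3,0)R 2/2
(3,1)R 4/5
(3,2)B 2/5
(3,3)B 2/6
(4,0)R 2/2
(4,2)R 1/4
(4,3)B 2/4
(4,4)R 0/4
(4,5)B 1/2
(5,5)B 2/3
(6,2)R — no occupied neighbors
(6,4)B 1/1
Sum over 22 residents: 2/2 + 4/4 + 3/4 + 0/2 + 0/1 + 4/5 + 3/5 + 1/3 + 1/5 + 1/3 + 0/2 + 2/2 + 4/5 + 2/5 + 2/6 + 2/2 + 1/4 + 2/4 + 0/4 + 1/2 + 2/3 + 1/1 = 172/15; mean = 172/15 ÷ 22 = 86/165 = 0.521212… → 0.521.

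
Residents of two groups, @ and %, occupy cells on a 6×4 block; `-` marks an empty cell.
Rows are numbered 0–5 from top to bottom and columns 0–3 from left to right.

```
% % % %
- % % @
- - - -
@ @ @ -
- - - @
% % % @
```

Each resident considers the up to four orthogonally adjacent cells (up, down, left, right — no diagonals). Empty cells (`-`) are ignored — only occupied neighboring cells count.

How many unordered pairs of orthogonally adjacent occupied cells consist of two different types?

Scan each occupied cell's neighbors to the right and below so each pair is counted once.
Row 0: %(0,0)–%(0,1)= %(0,1)–%(0,2)= %(0,1)–%(1,1)= %(0,2)–%(0,3)= %(0,2)–%(1,2)= %(0,3)–@(1,3)≠  → 1/6 unlike.
Row 1: %(1,1)–%(1,2)= %(1,2)–@(1,3)≠  → 1/2 unlike.
Row 3: @(3,0)–@(3,1)= @(3,1)–@(3,2)=  → 0/2 unlike.
Row 4: @(4,3)–@(5,3)=  → 0/1 unlike.
Row 5: %(5,0)–%(5,1)= %(5,1)–%(5,2)= %(5,2)–@(5,3)≠  → 1/3 unlike.
Total adjacent occupied pairs: 14; unlike-type pairs: 3.

3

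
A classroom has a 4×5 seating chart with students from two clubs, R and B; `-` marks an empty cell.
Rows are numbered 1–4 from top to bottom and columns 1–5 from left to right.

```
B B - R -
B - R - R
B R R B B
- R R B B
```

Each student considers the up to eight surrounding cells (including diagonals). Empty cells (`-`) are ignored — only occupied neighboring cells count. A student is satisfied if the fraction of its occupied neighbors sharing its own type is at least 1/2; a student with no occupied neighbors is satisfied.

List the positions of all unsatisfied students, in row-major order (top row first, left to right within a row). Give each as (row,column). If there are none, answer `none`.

(2,5), (3,1), (3,4)

(1,1)B 2/2 satisfied
(1,2)B 2/3 satisfied
(1,4)R 2/2 satisfied
(2,1)B 3/4 satisfied
(2,3)R 3/5 satisfied
(2,5)R 1/3 not
(3,1)B 1/3 not
(3,2)R 4/6 satisfied
(3,3)R 4/6 satisfied
(3,4)B 3/7 not
(3,5)B 3/4 satisfied
(4,2)R 3/4 satisfied
(4,3)R 3/5 satisfied
(4,4)B 3/5 satisfied
(4,5)B 3/3 satisfied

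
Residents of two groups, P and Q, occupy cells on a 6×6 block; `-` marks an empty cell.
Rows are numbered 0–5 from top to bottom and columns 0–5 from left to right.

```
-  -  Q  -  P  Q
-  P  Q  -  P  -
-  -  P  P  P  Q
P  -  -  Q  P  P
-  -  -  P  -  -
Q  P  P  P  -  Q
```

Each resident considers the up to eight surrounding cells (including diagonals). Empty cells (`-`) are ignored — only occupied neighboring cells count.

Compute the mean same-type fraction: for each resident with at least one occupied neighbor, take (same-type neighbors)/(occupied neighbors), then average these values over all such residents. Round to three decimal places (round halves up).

0.478

(0,2)Q 1/2
(0,4)P 1/2
(0,5)Q 0/2
(1,1)P 1/3
(1,2)Q 1/4
(1,4)P 3/5
(2,2)P 2/4
(2,3)P 4/6
(2,4)P 4/6
(2,5)Q 0/4
(3,0)P — no occupied neighbors
(3,3)Q 0/5
(3,4)P 4/6
(3,5)P 2/3
(4,3)P 3/4
(5,0)Q 0/1
(5,1)P 1/2
(5,2)P 3/3
(5,3)P 2/2
(5,5)Q — no occupied neighbors
Sum over 18 residents: 1/2 + 1/2 + 0/2 + 1/3 + 1/4 + 3/5 + 2/4 + 4/6 + 4/6 + 0/4 + 0/5 + 4/6 + 2/3 + 3/4 + 0/1 + 1/2 + 3/3 + 2/2 = 43/5; mean = 43/5 ÷ 18 = 43/90 = 0.477777… → 0.478.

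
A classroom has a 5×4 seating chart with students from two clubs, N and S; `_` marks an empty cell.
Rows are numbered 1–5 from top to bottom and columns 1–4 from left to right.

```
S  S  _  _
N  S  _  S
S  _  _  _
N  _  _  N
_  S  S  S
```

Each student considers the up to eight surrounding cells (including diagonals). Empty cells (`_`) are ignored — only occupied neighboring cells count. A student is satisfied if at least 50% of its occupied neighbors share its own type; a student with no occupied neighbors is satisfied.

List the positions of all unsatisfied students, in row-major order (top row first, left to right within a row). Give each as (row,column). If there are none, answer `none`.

(1,1)S 2/3 ✓
(1,2)S 2/3 ✓
(2,1)N 0/4 ✗
(2,2)S 3/4 ✓
(2,4)S 0/0 ✓
(3,1)S 1/3 ✗
(4,1)N 0/2 ✗
(4,4)N 0/2 ✗
(5,2)S 1/2 ✓
(5,3)S 2/3 ✓
(5,4)S 1/2 ✓

(2,1), (3,1), (4,1), (4,4)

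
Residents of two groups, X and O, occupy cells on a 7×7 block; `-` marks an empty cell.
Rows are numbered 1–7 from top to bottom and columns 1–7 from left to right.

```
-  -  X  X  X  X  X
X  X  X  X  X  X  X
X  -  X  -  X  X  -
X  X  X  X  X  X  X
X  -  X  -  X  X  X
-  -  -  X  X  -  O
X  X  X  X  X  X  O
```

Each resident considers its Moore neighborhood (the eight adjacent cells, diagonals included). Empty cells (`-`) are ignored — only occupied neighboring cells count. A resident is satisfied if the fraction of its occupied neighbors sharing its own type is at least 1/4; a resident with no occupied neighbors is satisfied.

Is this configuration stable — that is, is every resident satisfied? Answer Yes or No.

(1,3)X 4/4 ✓
(1,4)X 5/5 ✓
(1,5)X 5/5 ✓
(1,6)X 5/5 ✓
(1,7)X 3/3 ✓
(2,1)X 2/2 ✓
(2,2)X 5/5 ✓
(2,3)X 5/5 ✓
(2,4)X 7/7 ✓
(2,5)X 7/7 ✓
(2,6)X 7/7 ✓
(2,7)X 4/4 ✓
(3,1)X 4/4 ✓
(3,3)X 6/6 ✓
(3,5)X 7/7 ✓
(3,6)X 7/7 ✓
(4,1)X 3/3 ✓
(4,2)X 6/6 ✓
(4,3)X 4/4 ✓
(4,4)X 6/6 ✓
(4,5)X 6/6 ✓
(4,6)X 7/7 ✓
(4,7)X 4/4 ✓
(5,1)X 2/2 ✓
(5,3)X 4/4 ✓
(5,5)X 6/6 ✓
(5,6)X 6/7 ✓
(5,7)X 3/4 ✓
(6,4)X 6/6 ✓
(6,5)X 6/6 ✓
(6,7)O 1/4 ✓
(7,1)X 1/1 ✓
(7,2)X 2/2 ✓
(7,3)X 3/3 ✓
(7,4)X 4/4 ✓
(7,5)X 4/4 ✓
(7,6)X 2/4 ✓
(7,7)O 1/2 ✓
All meet the threshold, so the configuration is stable.

Yes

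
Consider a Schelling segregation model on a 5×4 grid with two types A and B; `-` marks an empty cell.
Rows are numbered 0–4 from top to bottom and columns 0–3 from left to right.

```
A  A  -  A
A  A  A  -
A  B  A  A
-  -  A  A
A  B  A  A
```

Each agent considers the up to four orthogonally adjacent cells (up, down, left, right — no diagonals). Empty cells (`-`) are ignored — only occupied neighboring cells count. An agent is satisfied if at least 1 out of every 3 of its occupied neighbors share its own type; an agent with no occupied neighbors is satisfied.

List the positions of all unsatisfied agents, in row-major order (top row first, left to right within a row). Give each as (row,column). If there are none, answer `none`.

(0,0)A 2/2 satisfied
(0,1)A 2/2 satisfied
(0,3)A 0/0 satisfied
(1,0)A 3/3 satisfied
(1,1)A 3/4 satisfied
(1,2)A 2/2 satisfied
(2,0)A 1/2 satisfied
(2,1)B 0/3 not
(2,2)A 3/4 satisfied
(2,3)A 2/2 satisfied
(3,2)A 3/3 satisfied
(3,3)A 3/3 satisfied
(4,0)A 0/1 not
(4,1)B 0/2 not
(4,2)A 2/3 satisfied
(4,3)A 2/2 satisfied

(2,1), (4,0), (4,1)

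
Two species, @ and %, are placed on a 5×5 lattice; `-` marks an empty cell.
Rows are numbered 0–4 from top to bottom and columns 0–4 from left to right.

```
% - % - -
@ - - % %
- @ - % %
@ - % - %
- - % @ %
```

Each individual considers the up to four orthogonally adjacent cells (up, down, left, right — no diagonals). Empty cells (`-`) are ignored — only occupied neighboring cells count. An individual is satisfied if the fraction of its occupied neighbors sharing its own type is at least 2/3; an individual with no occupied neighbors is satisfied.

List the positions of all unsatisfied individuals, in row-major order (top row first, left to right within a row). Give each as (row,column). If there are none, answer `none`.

(0,0), (1,0), (4,2), (4,3), (4,4)

(0,0)% 0/1 ✗
(0,2)% 0/0 ✓
(1,0)@ 0/1 ✗
(1,3)% 2/2 ✓
(1,4)% 2/2 ✓
(2,1)@ 0/0 ✓
(2,3)% 2/2 ✓
(2,4)% 3/3 ✓
(3,0)@ 0/0 ✓
(3,2)% 1/1 ✓
(3,4)% 2/2 ✓
(4,2)% 1/2 ✗
(4,3)@ 0/2 ✗
(4,4)% 1/2 ✗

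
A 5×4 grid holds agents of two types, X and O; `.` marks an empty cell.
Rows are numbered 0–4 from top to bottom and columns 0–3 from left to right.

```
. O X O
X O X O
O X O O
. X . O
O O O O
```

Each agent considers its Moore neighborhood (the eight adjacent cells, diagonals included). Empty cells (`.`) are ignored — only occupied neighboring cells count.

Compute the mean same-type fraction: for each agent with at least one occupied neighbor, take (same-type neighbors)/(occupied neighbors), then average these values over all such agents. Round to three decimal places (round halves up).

0.498

Row 0: (0,1)O 1/4 · (0,2)X 1/5 · (0,3)O 1/3
Row 1: (1,0)X 1/4 · (1,1)O 3/7 · (1,2)X 2/8 · (1,3)O 3/5
Row 2: (2,0)O 1/4 · (2,1)X 3/6 · (2,2)O 4/7 · (2,3)O 3/4
Row 3: (3,1)X 1/6 · (3,3)O 4/4
Row 4: (4,0)O 1/2 · (4,1)O 2/3 · (4,2)O 3/4 · (4,3)O 2/2
Sum over 17 agents: 1/4 + 1/5 + 1/3 + 1/4 + 3/7 + 2/8 + 3/5 + 1/4 + 3/6 + 4/7 + 3/4 + 1/6 + 4/4 + 1/2 + 2/3 + 3/4 + 2/2 = 127/15; mean = 127/15 ÷ 17 = 127/255 = 0.498039… → 0.498.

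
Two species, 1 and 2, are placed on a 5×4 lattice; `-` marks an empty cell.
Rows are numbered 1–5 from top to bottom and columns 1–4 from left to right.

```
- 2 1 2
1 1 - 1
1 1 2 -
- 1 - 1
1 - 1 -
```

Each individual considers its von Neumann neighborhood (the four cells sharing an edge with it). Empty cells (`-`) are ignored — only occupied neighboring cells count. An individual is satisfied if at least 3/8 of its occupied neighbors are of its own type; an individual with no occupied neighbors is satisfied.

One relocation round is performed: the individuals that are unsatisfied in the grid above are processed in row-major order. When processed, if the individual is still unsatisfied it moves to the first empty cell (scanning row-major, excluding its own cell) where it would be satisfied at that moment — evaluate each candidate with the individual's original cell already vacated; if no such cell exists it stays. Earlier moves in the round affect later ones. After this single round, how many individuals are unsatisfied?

Initially unsatisfied (in order): (1,2), (1,3), (1,4), (2,4), (3,3).
  (1,2): no empty cell satisfies it; stays.
  (1,3) → (1,1).
  (1,4) → (1,3).
  (2,4): now satisfied by earlier moves; stays.
  (3,3) → (1,4).
Resulting grid:
1 2 2 2
1 1 - 1
1 1 - -
- 1 - 1
1 - 1 -
Unsatisfied now: (1,2), (2,4).

2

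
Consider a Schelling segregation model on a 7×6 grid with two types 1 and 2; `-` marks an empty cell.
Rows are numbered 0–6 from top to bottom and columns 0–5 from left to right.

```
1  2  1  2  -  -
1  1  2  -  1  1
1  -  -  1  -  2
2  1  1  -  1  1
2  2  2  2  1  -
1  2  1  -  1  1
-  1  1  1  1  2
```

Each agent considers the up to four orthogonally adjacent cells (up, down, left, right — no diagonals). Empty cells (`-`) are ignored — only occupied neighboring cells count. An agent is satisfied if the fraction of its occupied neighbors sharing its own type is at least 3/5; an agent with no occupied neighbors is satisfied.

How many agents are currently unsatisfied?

21

Row 0: (0,0)1 1/2 ✗ · (0,1)2 0/3 ✗ · (0,2)1 0/3 ✗ · (0,3)2 0/1 ✗
Row 1: (1,0)1 3/3 ✓ · (1,1)1 1/3 ✗ · (1,2)2 0/2 ✗ · (1,4)1 1/1 ✓ · (1,5)1 1/2 ✗
Row 2: (2,0)1 1/2 ✗ · (2,3)1 0/0 ✓ · (2,5)2 0/2 ✗
Row 3: (3,0)2 1/3 ✗ · (3,1)1 1/3 ✗ · (3,2)1 1/2 ✗ · (3,4)1 2/2 ✓ · (3,5)1 1/2 ✗
Row 4: (4,0)2 2/3 ✓ · (4,1)2 3/4 ✓ · (4,2)2 2/4 ✗ · (4,3)2 1/2 ✗ · (4,4)1 2/3 ✓
Row 5: (5,0)1 0/2 ✗ · (5,1)2 1/4 ✗ · (5,2)1 1/3 ✗ · (5,4)1 3/3 ✓ · (5,5)1 1/2 ✗
Row 6: (6,1)1 1/2 ✗ · (6,2)1 3/3 ✓ · (6,3)1 2/2 ✓ · (6,4)1 2/3 ✓ · (6,5)2 0/2 ✗
Unsatisfied: (0,0), (0,1), (0,2), (0,3), (1,1), (1,2), (1,5), (2,0), (2,5), (3,0), (3,1), (3,2), (3,5), (4,2), (4,3), (5,0), (5,1), (5,2), (5,5), (6,1), (6,5) — 21 in total.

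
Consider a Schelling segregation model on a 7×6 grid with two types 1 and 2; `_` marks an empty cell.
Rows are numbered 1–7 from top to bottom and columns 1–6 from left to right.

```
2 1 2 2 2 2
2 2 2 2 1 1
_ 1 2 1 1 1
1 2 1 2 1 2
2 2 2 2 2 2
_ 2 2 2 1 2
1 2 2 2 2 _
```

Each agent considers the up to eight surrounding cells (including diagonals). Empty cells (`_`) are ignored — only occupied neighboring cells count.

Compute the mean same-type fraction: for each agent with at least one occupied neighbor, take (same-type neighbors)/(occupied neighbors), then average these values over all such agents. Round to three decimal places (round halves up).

Row 1: (1,1)2 2/3 · (1,2)1 0/5 · (1,3)2 4/5 · (1,4)2 4/5 · (1,5)2 3/5 · (1,6)2 1/3
Row 2: (2,1)2 2/4 · (2,2)2 5/7 · (2,3)2 5/8 · (2,4)2 5/8 · (2,5)1 4/8 · (2,6)1 3/5
Row 3: (3,2)1 2/7 · (3,3)2 5/8 · (3,4)1 4/8 · (3,5)1 5/8 · (3,6)1 4/5
Row 4: (4,1)1 1/4 · (4,2)2 4/7 · (4,3)1 2/8 · (4,4)2 4/8 · (4,5)1 3/8 · (4,6)2 2/5
Row 5: (5,1)2 3/4 · (5,2)2 5/7 · (5,3)2 7/8 · (5,4)2 5/8 · (5,5)2 6/8 · (5,6)2 3/5
Row 6: (6,2)2 6/7 · (6,3)2 8/8 · (6,4)2 7/8 · (6,5)1 0/7 · (6,6)2 3/4
Row 7: (7,1)1 0/2 · (7,2)2 3/4 · (7,3)2 5/5 · (7,4)2 4/5 · (7,5)2 3/4
Sum over 39 agents: 2/3 + 0/5 + 4/5 + 4/5 + 3/5 + 1/3 + 2/4 + 5/7 + 5/8 + 5/8 + 4/8 + 3/5 + 2/7 + 5/8 + 4/8 + 5/8 + 4/5 + 1/4 + 4/7 + 2/8 + 4/8 + 3/8 + 2/5 + 3/4 + 5/7 + 7/8 + 5/8 + 6/8 + 3/5 + 6/7 + 8/8 + 7/8 + 0/7 + 3/4 + 0/2 + 3/4 + 5/5 + 4/5 + 3/4 = 1613/70; mean = 1613/70 ÷ 39 = 1613/2730 = 0.590842… → 0.591.

0.591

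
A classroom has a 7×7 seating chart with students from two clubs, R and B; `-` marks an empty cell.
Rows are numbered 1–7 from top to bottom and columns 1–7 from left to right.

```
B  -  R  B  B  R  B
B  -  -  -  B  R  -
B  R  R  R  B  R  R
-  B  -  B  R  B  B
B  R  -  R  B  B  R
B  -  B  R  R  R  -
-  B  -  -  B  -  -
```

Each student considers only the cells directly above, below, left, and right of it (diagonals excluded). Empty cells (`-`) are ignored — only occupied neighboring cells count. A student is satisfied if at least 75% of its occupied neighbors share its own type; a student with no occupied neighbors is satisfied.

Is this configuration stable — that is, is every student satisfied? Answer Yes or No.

No

(1,1)B 1/1 ✓
(1,3)R 0/1 ✗
(1,4)B 1/2 ✗
(1,5)B 2/3 ✗
(1,6)R 1/3 ✗
(1,7)B 0/1 ✗
(2,1)B 2/2 ✓
(2,5)B 2/3 ✗
(2,6)R 2/3 ✗
(3,1)B 1/2 ✗
(3,2)R 1/3 ✗
(3,3)R 2/2 ✓
(3,4)R 1/3 ✗
(3,5)B 1/4 ✗
(3,6)R 2/4 ✗
(3,7)R 1/2 ✗
(4,2)B 0/2 ✗
(4,4)B 0/3 ✗
(4,5)R 0/4 ✗
(4,6)B 2/4 ✗
(4,7)B 1/3 ✗
(5,1)B 1/2 ✗
(5,2)R 0/2 ✗
(5,4)R 1/3 ✗
(5,5)B 1/4 ✗
(5,6)B 2/4 ✗
(5,7)R 0/2 ✗
(6,1)B 1/1 ✓
(6,3)B 0/1 ✗
(6,4)R 2/3 ✗
(6,5)R 2/4 ✗
(6,6)R 1/2 ✗
(7,2)B 0/0 ✓
(7,5)B 0/1 ✗
For instance (1,3) has only 0/1 same-type neighbors, below 3/4.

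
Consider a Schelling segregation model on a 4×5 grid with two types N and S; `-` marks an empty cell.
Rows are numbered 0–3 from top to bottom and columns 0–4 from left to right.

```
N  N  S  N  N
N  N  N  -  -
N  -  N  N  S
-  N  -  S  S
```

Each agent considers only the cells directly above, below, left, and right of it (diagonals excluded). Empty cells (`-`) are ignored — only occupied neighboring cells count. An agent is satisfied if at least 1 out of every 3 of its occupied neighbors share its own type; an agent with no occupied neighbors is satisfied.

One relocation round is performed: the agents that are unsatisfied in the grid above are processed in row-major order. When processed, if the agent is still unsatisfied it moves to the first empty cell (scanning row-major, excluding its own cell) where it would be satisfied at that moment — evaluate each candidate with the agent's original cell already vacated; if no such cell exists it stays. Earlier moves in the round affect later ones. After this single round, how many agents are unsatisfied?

Initially unsatisfied (in order): (0,2).
  (0,2) → (1,4).
Resulting grid:
N N - N N
N N N - S
N - N N S
- N - S S
All satisfied now.

0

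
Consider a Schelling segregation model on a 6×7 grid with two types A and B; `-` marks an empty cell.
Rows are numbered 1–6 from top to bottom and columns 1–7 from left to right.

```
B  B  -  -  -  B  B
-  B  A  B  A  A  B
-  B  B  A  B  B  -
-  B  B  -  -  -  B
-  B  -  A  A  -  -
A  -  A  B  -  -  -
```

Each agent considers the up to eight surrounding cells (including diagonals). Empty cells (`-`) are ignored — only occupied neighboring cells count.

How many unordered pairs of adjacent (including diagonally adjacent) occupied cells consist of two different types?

Scan each occupied cell's neighbors to the right and below (and the two forward diagonals) so each pair is counted once.
Row 1: B(1,1)–B(1,2)= B(1,1)–B(2,2)= B(1,2)–B(2,2)= B(1,2)–A(2,3)≠ B(1,6)–B(1,7)= B(1,6)–A(2,6)≠ B(1,6)–B(2,7)= B(1,6)–A(2,5)≠ B(1,7)–B(2,7)= B(1,7)–A(2,6)≠  → 4/10 unlike.
Row 2: B(2,2)–A(2,3)≠ B(2,2)–B(3,2)= B(2,2)–B(3,3)= A(2,3)–B(2,4)≠ A(2,3)–B(3,3)≠ A(2,3)–A(3,4)= A(2,3)–B(3,2)≠ B(2,4)–A(2,5)≠ B(2,4)–A(3,4)≠ B(2,4)–B(3,5)= B(2,4)–B(3,3)= A(2,5)–A(2,6)= A(2,5)–B(3,5)≠ A(2,5)–B(3,6)≠ A(2,5)–A(3,4)= A(2,6)–B(2,7)≠ A(2,6)–B(3,6)≠ A(2,6)–B(3,5)≠ B(2,7)–B(3,6)=  → 11/19 unlike.
Row 3: B(3,2)–B(3,3)= B(3,2)–B(4,2)= B(3,2)–B(4,3)= B(3,3)–A(3,4)≠ B(3,3)–B(4,3)= B(3,3)–B(4,2)= A(3,4)–B(3,5)≠ A(3,4)–B(4,3)≠ B(3,5)–B(3,6)= B(3,6)–B(4,7)=  → 3/10 unlike.
Row 4: B(4,2)–B(4,3)= B(4,2)–B(5,2)= B(4,3)–A(5,4)≠ B(4,3)–B(5,2)=  → 1/4 unlike.
Row 5: B(5,2)–A(6,3)≠ B(5,2)–A(6,1)≠ A(5,4)–A(5,5)= A(5,4)–B(6,4)≠ A(5,4)–A(6,3)= A(5,5)–B(6,4)≠  → 4/6 unlike.
Row 6: A(6,3)–B(6,4)≠  → 1/1 unlike.
Total adjacent occupied pairs: 50; unlike-type pairs: 24.

24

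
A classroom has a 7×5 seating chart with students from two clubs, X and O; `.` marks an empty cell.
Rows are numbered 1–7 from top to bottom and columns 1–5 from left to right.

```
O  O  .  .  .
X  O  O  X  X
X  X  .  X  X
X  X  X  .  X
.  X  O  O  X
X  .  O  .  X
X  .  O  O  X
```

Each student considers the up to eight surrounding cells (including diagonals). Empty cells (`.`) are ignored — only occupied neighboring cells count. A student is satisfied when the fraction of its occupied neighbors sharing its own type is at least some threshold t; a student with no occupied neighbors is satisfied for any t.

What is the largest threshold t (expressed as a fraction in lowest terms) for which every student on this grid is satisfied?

(1,1)O 2/3
(1,2)O 3/4
(2,1)X 2/5
(2,2)O 3/6
(2,3)O 2/5
(2,4)X 3/4
(2,5)X 3/3
(3,1)X 4/5
(3,2)X 5/7
(3,4)X 5/6
(3,5)X 4/4
(4,1)X 4/4
(4,2)X 5/6
(4,3)X 4/6
(4,5)X 3/4
(5,2)X 4/6
(5,3)O 2/5
(5,4)O 2/6
(5,5)X 2/3
(6,1)X 2/2
(6,3)O 4/5
(6,5)X 2/4
(7,1)X 1/1
(7,3)O 2/2
(7,4)O 2/4
(7,5)X 1/2
The smallest same-type fraction is 2/6 at (5,4), which reduces to 1/3. Any threshold above that leaves this student unsatisfied.

1/3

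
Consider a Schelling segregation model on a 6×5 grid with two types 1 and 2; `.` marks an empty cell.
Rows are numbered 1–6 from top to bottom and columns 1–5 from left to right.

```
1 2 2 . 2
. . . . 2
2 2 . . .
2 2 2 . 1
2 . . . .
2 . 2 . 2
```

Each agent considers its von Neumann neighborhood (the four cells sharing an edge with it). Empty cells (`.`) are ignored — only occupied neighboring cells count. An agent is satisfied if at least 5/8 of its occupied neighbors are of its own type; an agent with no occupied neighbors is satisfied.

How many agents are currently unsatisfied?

(1,1)1 0/1 ✗
(1,2)2 1/2 ✗
(1,3)2 1/1 ✓
(1,5)2 1/1 ✓
(2,5)2 1/1 ✓
(3,1)2 2/2 ✓
(3,2)2 2/2 ✓
(4,1)2 3/3 ✓
(4,2)2 3/3 ✓
(4,3)2 1/1 ✓
(4,5)1 0/0 ✓
(5,1)2 2/2 ✓
(6,1)2 1/1 ✓
(6,3)2 0/0 ✓
(6,5)2 0/0 ✓
Unsatisfied: (1,1), (1,2) — 2 in total.

2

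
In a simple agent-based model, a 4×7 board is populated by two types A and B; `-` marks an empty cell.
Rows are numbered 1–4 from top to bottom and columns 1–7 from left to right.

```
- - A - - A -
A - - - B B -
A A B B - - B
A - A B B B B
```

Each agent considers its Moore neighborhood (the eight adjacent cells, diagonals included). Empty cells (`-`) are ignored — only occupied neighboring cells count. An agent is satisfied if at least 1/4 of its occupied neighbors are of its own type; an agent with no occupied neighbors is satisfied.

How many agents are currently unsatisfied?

1

(1,3)A 0/0 ok
(1,6)A 0/2 unhappy
(2,1)A 2/2 ok
(2,5)B 2/3 ok
(2,6)B 2/3 ok
(3,1)A 3/3 ok
(3,2)A 4/5 ok
(3,3)B 2/4 ok
(3,4)B 4/5 ok
(3,7)B 3/3 ok
(4,1)A 2/2 ok
(4,3)A 1/4 ok
(4,4)B 3/4 ok
(4,5)B 3/3 ok
(4,6)B 3/3 ok
(4,7)B 2/2 ok
Unsatisfied: (1,6) — 1 in total.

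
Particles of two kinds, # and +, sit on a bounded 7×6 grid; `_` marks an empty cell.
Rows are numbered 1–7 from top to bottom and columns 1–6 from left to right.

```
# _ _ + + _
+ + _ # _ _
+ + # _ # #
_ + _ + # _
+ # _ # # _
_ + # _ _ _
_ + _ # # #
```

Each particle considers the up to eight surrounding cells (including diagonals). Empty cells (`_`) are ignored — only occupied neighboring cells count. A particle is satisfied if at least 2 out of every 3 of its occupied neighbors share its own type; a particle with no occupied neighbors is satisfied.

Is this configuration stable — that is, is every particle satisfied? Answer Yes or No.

Row 1: (1,1)# 0/2 ✗ · (1,4)+ 1/2 ✗ · (1,5)+ 1/2 ✗
Row 2: (2,1)+ 3/4 ✓ · (2,2)+ 3/5 ✗ · (2,4)# 2/4 ✗
Row 3: (3,1)+ 4/4 ✓ · (3,2)+ 4/5 ✓ · (3,3)# 1/5 ✗ · (3,5)# 3/4 ✓ · (3,6)# 2/2 ✓
Row 4: (4,2)+ 3/5 ✗ · (4,4)+ 0/5 ✗ · (4,5)# 4/5 ✓
Row 5: (5,1)+ 2/3 ✓ · (5,2)# 1/4 ✗ · (5,4)# 3/4 ✓ · (5,5)# 2/3 ✓
Row 6: (6,2)+ 2/4 ✗ · (6,3)# 3/5 ✗
Row 7: (7,2)+ 1/2 ✗ · (7,4)# 2/2 ✓ · (7,5)# 2/2 ✓ · (7,6)# 1/1 ✓
For instance (1,1) has only 0/2 same-type neighbors, below 2/3.

No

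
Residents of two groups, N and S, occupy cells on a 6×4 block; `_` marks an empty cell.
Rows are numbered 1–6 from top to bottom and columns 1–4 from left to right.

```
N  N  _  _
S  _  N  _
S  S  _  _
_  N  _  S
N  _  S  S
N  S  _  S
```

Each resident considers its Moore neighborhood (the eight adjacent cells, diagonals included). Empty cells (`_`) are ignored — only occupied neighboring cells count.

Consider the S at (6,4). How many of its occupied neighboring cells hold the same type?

2

Occupied neighbors of (6,4): (5,3)=S, (5,4)=S.
Same type (S): 2 of 2.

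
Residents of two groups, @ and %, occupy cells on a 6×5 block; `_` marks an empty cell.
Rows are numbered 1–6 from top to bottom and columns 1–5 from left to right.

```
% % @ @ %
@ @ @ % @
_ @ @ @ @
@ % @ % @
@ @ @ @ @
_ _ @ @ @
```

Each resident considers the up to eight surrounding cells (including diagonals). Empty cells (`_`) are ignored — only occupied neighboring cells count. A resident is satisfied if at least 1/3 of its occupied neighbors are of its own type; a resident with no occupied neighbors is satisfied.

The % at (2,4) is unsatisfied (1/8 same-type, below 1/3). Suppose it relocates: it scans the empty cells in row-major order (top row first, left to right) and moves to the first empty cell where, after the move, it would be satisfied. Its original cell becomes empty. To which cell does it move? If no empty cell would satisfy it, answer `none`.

none

Vacating (2,4). Empty cells in order:
  (3,1): 1/5 same-type → still unsatisfied.
  (6,1): 0/2 same-type → still unsatisfied.
  (6,2): 0/4 same-type → still unsatisfied.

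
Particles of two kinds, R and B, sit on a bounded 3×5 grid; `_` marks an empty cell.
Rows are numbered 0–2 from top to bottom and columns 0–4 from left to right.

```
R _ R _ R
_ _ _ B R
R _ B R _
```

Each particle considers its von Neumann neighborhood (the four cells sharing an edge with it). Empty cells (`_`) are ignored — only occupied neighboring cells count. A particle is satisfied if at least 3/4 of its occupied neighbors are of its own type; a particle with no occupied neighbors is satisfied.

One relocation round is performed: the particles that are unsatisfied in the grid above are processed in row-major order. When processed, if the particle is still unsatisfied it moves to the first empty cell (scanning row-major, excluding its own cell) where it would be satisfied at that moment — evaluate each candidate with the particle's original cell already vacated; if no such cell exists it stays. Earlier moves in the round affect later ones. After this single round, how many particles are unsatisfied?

Initially unsatisfied (in order): (1,3), (1,4), (2,2), (2,3).
  (1,3) → (1,1).
  (1,4): now satisfied by earlier moves; stays.
  (2,2): no empty cell satisfies it; stays.
  (2,3) → (0,3).
Resulting grid:
R _ R R R
_ B _ _ R
R _ B _ _
All satisfied now.

0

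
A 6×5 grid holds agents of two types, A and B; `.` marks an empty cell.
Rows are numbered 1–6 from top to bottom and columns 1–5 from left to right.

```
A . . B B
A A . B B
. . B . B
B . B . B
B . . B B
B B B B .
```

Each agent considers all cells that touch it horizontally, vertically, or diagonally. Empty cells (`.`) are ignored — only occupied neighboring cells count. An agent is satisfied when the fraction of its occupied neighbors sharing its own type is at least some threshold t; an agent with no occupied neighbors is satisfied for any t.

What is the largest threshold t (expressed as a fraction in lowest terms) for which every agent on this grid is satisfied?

(1,1)A 2/2
(1,4)B 3/3
(1,5)B 3/3
(2,1)A 2/2
(2,2)A 2/3
(2,4)B 5/5
(2,5)B 4/4
(3,3)B 2/3
(3,5)B 3/3
(4,1)B 1/1
(4,3)B 2/2
(4,5)B 3/3
(5,1)B 3/3
(5,4)B 5/5
(5,5)B 3/3
(6,1)B 2/2
(6,2)B 3/3
(6,3)B 3/3
(6,4)B 3/3
The smallest same-type fraction is 2/3 at (2,2), which reduces to 2/3. Any threshold above that leaves this agent unsatisfied.

2/3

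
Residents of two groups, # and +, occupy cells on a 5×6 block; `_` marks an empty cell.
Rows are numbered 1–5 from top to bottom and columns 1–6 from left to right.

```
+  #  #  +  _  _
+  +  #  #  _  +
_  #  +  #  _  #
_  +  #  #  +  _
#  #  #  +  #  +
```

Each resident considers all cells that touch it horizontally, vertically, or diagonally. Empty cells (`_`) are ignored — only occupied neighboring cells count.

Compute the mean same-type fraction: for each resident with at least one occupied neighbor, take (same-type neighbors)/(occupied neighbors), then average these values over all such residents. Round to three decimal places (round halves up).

Row 1: (1,1)+ 2/3 · (1,2)# 2/5 · (1,3)# 3/5 · (1,4)+ 0/3
Row 2: (2,1)+ 2/4 · (2,2)+ 3/7 · (2,3)# 5/8 · (2,4)# 3/5 · (2,6)+ 0/1
Row 3: (3,2)# 2/6 · (3,3)+ 2/8 · (3,4)# 4/6 · (3,6)# 0/2
Row 4: (4,2)+ 1/6 · (4,3)# 5/8 · (4,4)# 4/7 · (4,5)+ 2/6
Row 5: (5,1)# 1/2 · (5,2)# 3/4 · (5,3)# 3/5 · (5,4)+ 1/5 · (5,5)# 1/4 · (5,6)+ 1/2
Sum over 23 residents: 2/3 + 2/5 + 3/5 + 0/3 + 2/4 + 3/7 + 5/8 + 3/5 + 0/1 + 2/6 + 2/8 + 4/6 + 0/2 + 1/6 + 5/8 + 4/7 + 2/6 + 1/2 + 3/4 + 3/5 + 1/5 + 1/4 + 1/2 = 287/30; mean = 287/30 ÷ 23 = 287/690 = 0.415942… → 0.416.

0.416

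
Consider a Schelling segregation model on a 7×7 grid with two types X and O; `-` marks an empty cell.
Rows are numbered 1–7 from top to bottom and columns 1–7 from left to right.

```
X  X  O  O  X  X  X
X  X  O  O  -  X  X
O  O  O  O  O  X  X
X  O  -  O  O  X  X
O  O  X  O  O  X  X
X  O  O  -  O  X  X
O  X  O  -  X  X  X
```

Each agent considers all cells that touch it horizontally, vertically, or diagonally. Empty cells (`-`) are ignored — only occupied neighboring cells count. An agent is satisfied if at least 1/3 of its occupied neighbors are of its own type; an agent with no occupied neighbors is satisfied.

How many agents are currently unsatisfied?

(1,1)X 3/3 satisfied
(1,2)X 3/5 satisfied
(1,3)O 3/5 satisfied
(1,4)O 3/4 satisfied
(1,5)X 2/4 satisfied
(1,6)X 4/4 satisfied
(1,7)X 3/3 satisfied
(2,1)X 3/5 satisfied
(2,2)X 3/8 satisfied
(2,3)O 6/8 satisfied
(2,4)O 6/7 satisfied
(2,6)X 6/7 satisfied
(2,7)X 5/5 satisfied
(3,1)O 2/5 satisfied
(3,2)O 4/7 satisfied
(3,3)O 6/7 satisfied
(3,4)O 6/6 satisfied
(3,5)O 4/7 satisfied
(3,6)X 5/7 satisfied
(3,7)X 5/5 satisfied
(4,1)X 0/5 not
(4,2)O 5/7 satisfied
(4,4)O 6/7 satisfied
(4,5)O 5/8 satisfied
(4,6)X 5/8 satisfied
(4,7)X 5/5 satisfied
(5,1)O 3/5 satisfied
(5,2)O 4/7 satisfied
(5,3)X 0/6 not
(5,4)O 5/6 satisfied
(5,5)O 4/7 satisfied
(5,6)X 5/8 satisfied
(5,7)X 5/5 satisfied
(6,1)X 1/5 not
(6,2)O 5/8 satisfied
(6,3)O 4/6 satisfied
(6,5)O 2/6 satisfied
(6,6)X 6/8 satisfied
(6,7)X 5/5 satisfied
(7,1)O 1/3 satisfied
(7,2)X 1/5 not
(7,3)O 2/3 satisfied
(7,5)X 2/3 satisfied
(7,6)X 4/5 satisfied
(7,7)X 3/3 satisfied
Unsatisfied: (4,1), (5,3), (6,1), (7,2) — 4 in total.

4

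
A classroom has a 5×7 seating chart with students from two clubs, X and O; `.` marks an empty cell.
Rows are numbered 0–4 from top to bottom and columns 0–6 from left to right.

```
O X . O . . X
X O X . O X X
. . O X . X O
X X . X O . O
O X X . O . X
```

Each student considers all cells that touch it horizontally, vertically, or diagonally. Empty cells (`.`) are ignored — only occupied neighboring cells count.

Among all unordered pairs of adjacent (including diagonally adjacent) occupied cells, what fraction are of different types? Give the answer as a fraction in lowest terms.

5/9

Scan each occupied cell's neighbors to the right and below (and the two forward diagonals) so each pair is counted once.
From row 0: 4 unlike of 10 pairs (running 4/10).
From row 1: 8 unlike of 13 pairs (running 12/23).
From row 2: 7 unlike of 9 pairs (running 19/32).
From row 3: 5 unlike of 11 pairs (running 24/43).
From row 4: 1 unlike of 2 pairs (running 25/45).
Total adjacent occupied pairs: 45; unlike-type pairs: 25.
25/45 reduces to 5/9.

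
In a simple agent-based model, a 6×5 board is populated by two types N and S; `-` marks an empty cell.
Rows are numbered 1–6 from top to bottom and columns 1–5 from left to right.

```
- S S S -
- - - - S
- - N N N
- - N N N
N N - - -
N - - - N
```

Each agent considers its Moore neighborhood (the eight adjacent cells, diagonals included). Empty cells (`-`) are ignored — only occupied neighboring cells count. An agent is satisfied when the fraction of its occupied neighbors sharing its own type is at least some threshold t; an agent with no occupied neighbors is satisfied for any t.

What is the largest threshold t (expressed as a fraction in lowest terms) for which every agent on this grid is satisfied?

1/3

(1,2)S 1/1
(1,3)S 2/2
(1,4)S 2/2
(2,5)S 1/3
(3,3)N 3/3
(3,4)N 5/6
(3,5)N 3/4
(4,3)N 4/4
(4,4)N 5/5
(4,5)N 3/3
(5,1)N 2/2
(5,2)N 3/3
(6,1)N 2/2
(6,5)N — no occupied neighbors
The smallest same-type fraction is 1/3 at (2,5), which reduces to 1/3. Any threshold above that leaves this agent unsatisfied.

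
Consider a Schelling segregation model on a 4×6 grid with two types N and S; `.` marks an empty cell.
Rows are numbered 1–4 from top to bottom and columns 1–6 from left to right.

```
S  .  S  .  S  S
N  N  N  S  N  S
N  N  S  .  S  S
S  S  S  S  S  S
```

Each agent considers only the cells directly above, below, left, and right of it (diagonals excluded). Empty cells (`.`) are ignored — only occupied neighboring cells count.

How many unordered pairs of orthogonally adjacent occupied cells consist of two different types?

Scan each occupied cell's neighbors to the right and below so each pair is counted once.
From row 1: 3 unlike of 5 pairs (running 3/5).
From row 2: 5 unlike of 10 pairs (running 8/15).
From row 3: 3 unlike of 8 pairs (running 11/23).
From row 4: 0 unlike of 5 pairs (running 11/28).
Total adjacent occupied pairs: 28; unlike-type pairs: 11.

11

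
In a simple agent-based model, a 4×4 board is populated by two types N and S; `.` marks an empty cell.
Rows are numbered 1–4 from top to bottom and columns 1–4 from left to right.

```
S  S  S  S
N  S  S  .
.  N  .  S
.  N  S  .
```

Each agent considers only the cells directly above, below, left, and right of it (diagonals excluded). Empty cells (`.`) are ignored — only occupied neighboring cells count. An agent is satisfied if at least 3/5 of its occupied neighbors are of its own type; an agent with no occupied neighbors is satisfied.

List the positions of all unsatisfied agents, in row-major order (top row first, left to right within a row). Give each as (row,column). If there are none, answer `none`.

(1,1), (2,1), (2,2), (3,2), (4,2), (4,3)

(1,1)S 1/2 unhappy
(1,2)S 3/3 ok
(1,3)S 3/3 ok
(1,4)S 1/1 ok
(2,1)N 0/2 unhappy
(2,2)S 2/4 unhappy
(2,3)S 2/2 ok
(3,2)N 1/2 unhappy
(3,4)S 0/0 ok
(4,2)N 1/2 unhappy
(4,3)S 0/1 unhappy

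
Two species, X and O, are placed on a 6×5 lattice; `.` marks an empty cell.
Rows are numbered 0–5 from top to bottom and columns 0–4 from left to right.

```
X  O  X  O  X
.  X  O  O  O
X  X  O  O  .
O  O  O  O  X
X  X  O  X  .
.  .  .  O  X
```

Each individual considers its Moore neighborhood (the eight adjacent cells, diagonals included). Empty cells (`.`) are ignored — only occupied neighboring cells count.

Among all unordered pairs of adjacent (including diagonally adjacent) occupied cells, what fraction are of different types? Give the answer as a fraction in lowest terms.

Scan each occupied cell's neighbors to the right and below (and the two forward diagonals) so each pair is counted once.
Row 0: X(0,0)–O(0,1)≠ X(0,0)–X(1,1)= O(0,1)–X(0,2)≠ O(0,1)–X(1,1)≠ O(0,1)–O(1,2)= X(0,2)–O(0,3)≠ X(0,2)–O(1,2)≠ X(0,2)–O(1,3)≠ X(0,2)–X(1,1)= O(0,3)–X(0,4)≠ O(0,3)–O(1,3)= O(0,3)–O(1,4)= O(0,3)–O(1,2)= X(0,4)–O(1,4)≠ X(0,4)–O(1,3)≠  → 9/15 unlike.
Row 1: X(1,1)–O(1,2)≠ X(1,1)–X(2,1)= X(1,1)–O(2,2)≠ X(1,1)–X(2,0)= O(1,2)–O(1,3)= O(1,2)–O(2,2)= O(1,2)–O(2,3)= O(1,2)–X(2,1)≠ O(1,3)–O(1,4)= O(1,3)–O(2,3)= O(1,3)–O(2,2)= O(1,4)–O(2,3)=  → 3/12 unlike.
Row 2: X(2,0)–X(2,1)= X(2,0)–O(3,0)≠ X(2,0)–O(3,1)≠ X(2,1)–O(2,2)≠ X(2,1)–O(3,1)≠ X(2,1)–O(3,2)≠ X(2,1)–O(3,0)≠ O(2,2)–O(2,3)= O(2,2)–O(3,2)= O(2,2)–O(3,3)= O(2,2)–O(3,1)= O(2,3)–O(3,3)= O(2,3)–X(3,4)≠ O(2,3)–O(3,2)=  → 7/14 unlike.
Row 3: O(3,0)–O(3,1)= O(3,0)–X(4,0)≠ O(3,0)–X(4,1)≠ O(3,1)–O(3,2)= O(3,1)–X(4,1)≠ O(3,1)–O(4,2)= O(3,1)–X(4,0)≠ O(3,2)–O(3,3)= O(3,2)–O(4,2)= O(3,2)–X(4,3)≠ O(3,2)–X(4,1)≠ O(3,3)–X(3,4)≠ O(3,3)–X(4,3)≠ O(3,3)–O(4,2)= X(3,4)–X(4,3)=  → 8/15 unlike.
Row 4: X(4,0)–X(4,1)= X(4,1)–O(4,2)≠ O(4,2)–X(4,3)≠ O(4,2)–O(5,3)= X(4,3)–O(5,3)≠ X(4,3)–X(5,4)=  → 3/6 unlike.
Row 5: O(5,3)–X(5,4)≠  → 1/1 unlike.
Total adjacent occupied pairs: 63; unlike-type pairs: 31.
31/63 is already in lowest terms.

31/63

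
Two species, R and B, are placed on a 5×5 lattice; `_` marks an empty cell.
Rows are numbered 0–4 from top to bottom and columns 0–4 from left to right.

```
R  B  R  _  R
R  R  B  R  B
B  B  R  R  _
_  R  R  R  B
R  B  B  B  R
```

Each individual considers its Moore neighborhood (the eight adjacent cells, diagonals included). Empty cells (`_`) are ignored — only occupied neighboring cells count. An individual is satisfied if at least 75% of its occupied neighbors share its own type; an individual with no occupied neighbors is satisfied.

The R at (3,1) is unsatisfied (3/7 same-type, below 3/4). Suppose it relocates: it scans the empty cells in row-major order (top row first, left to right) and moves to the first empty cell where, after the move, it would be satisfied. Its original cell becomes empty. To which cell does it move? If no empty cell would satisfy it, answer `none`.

Vacating (3,1). Empty cells in order:
  (0,3): 3/5 same-type → still unsatisfied.
  (2,4): 3/5 same-type → still unsatisfied.
  (3,0): 1/4 same-type → still unsatisfied.

none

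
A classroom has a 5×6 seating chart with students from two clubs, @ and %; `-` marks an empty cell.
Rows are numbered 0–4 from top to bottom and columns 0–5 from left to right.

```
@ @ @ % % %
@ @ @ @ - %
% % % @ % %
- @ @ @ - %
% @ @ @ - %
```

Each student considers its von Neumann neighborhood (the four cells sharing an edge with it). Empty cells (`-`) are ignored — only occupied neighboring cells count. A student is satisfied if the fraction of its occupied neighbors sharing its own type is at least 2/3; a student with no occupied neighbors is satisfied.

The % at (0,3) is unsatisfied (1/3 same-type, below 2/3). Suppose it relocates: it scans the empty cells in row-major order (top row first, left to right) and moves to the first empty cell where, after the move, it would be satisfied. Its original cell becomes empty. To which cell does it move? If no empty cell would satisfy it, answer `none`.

(1,4)

Vacating (0,3). Empty cells in order:
  (1,4): 3/4 same-type → satisfied — stop here.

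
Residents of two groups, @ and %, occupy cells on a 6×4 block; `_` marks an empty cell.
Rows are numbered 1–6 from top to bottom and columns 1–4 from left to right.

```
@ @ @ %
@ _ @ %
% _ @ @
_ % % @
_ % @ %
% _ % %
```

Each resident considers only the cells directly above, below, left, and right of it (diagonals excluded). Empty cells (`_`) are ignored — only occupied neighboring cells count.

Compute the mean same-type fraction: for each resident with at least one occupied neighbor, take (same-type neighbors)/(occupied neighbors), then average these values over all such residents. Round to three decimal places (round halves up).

0.551

(1,1)@ 2/2
(1,2)@ 2/2
(1,3)@ 2/3
(1,4)% 1/2
(2,1)@ 1/2
(2,3)@ 2/3
(2,4)% 1/3
(3,1)% 0/1
(3,3)@ 2/3
(3,4)@ 2/3
(4,2)% 2/2
(4,3)% 1/4
(4,4)@ 1/3
(5,2)% 1/2
(5,3)@ 0/4
(5,4)% 1/3
(6,1)% — no occupied neighbors
(6,3)% 1/2
(6,4)% 2/2
Sum over 18 residents: 2/2 + 2/2 + 2/3 + 1/2 + 1/2 + 2/3 + 1/3 + 0/1 + 2/3 + 2/3 + 2/2 + 1/4 + 1/3 + 1/2 + 0/4 + 1/3 + 1/2 + 2/2 = 119/12; mean = 119/12 ÷ 18 = 119/216 = 0.550925… → 0.551.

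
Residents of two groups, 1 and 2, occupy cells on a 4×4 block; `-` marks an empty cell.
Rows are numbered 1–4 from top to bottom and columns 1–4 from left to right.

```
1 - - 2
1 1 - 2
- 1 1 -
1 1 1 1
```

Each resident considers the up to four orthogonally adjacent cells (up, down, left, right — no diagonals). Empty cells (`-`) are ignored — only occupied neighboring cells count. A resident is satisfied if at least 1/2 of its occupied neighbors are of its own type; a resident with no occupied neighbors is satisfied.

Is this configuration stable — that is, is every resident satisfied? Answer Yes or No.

Yes

(1,1)1 1/1 ✓
(1,4)2 1/1 ✓
(2,1)1 2/2 ✓
(2,2)1 2/2 ✓
(2,4)2 1/1 ✓
(3,2)1 3/3 ✓
(3,3)1 2/2 ✓
(4,1)1 1/1 ✓
(4,2)1 3/3 ✓
(4,3)1 3/3 ✓
(4,4)1 1/1 ✓
All meet the threshold, so the configuration is stable.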